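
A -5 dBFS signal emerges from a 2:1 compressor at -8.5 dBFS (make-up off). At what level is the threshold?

-12 dBFS

Gain reduction = -5 − (-8.5) = 3.5 dB; output overshoot = GR / (R − 1) = 3.5 / 1 = 3.5 dB.
Threshold = output − output overshoot = -8.5 − 3.5 = -12 dBFS.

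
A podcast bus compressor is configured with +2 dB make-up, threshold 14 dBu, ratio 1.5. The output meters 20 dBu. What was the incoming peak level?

20 dBu

Remove make-up: 20 − 2 = 18 dBu.
That's 4 dB above the 14 dBu threshold.
Input overshoot = R × output overshoot = 6 dB → input = 14 + 6 = 20 dBu.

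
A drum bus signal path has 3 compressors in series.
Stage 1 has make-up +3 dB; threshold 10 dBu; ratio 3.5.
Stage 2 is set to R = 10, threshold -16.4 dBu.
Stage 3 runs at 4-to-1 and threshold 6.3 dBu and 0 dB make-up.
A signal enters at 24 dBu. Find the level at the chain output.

-13.06 dBu

Stage 1: 24 dBu is 14 dB over 10 dBu; at 3.5:1 that becomes 4 dB over, giving 14 dBu; +3 dB make-up → 17 dBu.
Stage 2: 33.4 dB above -16.4 dBu, reduced 10:1 to 3.34 dB above → -13.06 dBu.
Stage 3: below threshold (-13.06 ≤ 6.3); passes unchanged; output -13.06 dBu.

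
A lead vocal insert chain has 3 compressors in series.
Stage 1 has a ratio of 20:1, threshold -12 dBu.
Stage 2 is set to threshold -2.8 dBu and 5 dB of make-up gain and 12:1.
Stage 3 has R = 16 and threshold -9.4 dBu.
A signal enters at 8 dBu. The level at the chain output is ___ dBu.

Stage 1: 20 dB above -12 dBu, reduced 20:1 to 1 dB above → -11 dBu.
Stage 2: -11 dBu is at or below the -2.8 dBu threshold — no compression; make-up brings it to -6 dBu.
Stage 3: 3.4 dB above -9.4 dBu, reduced 16:1 to 0.2125 dB above → -9.1875 dBu.

-9.1875 dBu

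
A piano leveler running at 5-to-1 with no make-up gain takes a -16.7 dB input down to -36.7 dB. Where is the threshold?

Gain reduction = -16.7 − (-36.7) = 20 dB; output overshoot = GR / (R − 1) = 20 / 4 = 5 dB.
Threshold = output − output overshoot = -36.7 − 5 = -41.7 dB.

-41.7 dB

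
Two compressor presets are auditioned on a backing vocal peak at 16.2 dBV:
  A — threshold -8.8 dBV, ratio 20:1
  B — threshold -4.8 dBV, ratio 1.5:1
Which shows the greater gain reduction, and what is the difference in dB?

A: 25 dB over, compressed to 1.25 dB over, so 23.75 dB of GR.
B: 21 dB over, compressed to 14 dB over, so 7 dB of GR.
A reduces 16.75 dB more.

A, by 16.75 dB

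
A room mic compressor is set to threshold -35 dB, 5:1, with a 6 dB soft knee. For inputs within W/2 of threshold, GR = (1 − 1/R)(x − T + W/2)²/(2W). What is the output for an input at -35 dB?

-35.6 dB

x − T + W/2 = -35 − (-35) + 3 = 3.
GR = (1 − 1/5) × 3² / 12 = 0.8 × 9 / 12 = 0.6 dB.
Output = -35 − 0.6 = -35.6 dB.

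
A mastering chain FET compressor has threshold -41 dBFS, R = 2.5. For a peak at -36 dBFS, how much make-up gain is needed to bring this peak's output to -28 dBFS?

The peak compresses to -41 + 5/2.5 = -39 dBFS.
To reach -28 dBFS requires -28 − (-39) = 11 dB of make-up.

11 dB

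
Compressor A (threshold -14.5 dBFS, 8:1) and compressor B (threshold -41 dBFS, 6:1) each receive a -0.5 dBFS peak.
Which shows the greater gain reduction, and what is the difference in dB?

A: 14 dB over, compressed to 1.75 dB over, so 12.25 dB of GR.
B: 40.5 dB over, compressed to 6.75 dB over, so 33.75 dB of GR.
B reduces 21.5 dB more.

B, by 21.5 dB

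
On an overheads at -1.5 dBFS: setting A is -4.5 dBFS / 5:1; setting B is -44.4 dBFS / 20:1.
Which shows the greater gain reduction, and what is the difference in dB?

A: GR = 3 − 3/5 = 2.4 dB.
B: GR = 42.9 − 42.9/20 = 40.755 dB.
B applies 38.355 dB more gain reduction.

B, by 38.355 dB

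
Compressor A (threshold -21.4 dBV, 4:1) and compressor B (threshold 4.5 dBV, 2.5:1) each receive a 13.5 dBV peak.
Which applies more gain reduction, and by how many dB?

A: GR = 34.9 − 34.9/4 = 26.175 dB.
B: GR = 9 − 9/2.5 = 5.4 dB.
A reduces 20.775 dB more.

A, by 20.775 dB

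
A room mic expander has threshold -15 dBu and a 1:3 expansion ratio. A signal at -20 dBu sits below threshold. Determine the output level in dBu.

Below threshold, a 1:3 expander applies gain = (3−1)×(T − x) of attenuation.
(3−1) × 5 = 10 dB, so output = -20 − 10 = -30 dBu.

-30 dBu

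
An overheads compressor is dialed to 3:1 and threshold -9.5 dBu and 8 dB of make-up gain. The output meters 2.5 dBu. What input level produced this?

2.5 dBu

Before make-up, the level was 2.5 − 8 = -5.5 dBu.
Post-compression overshoot = -5.5 − (-9.5) = 4 dB.
Before 3:1 compression the overshoot was 4 × 3 = 12 dB, so input = -9.5 + 12 = 2.5 dBu.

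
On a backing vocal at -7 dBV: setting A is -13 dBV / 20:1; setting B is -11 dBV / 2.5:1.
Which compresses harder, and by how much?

A: overshoot 6 dB → output overshoot 0.3 dB → GR 5.7 dB.
B: overshoot 4 dB → output overshoot 1.6 dB → GR 2.4 dB.
A applies 3.3 dB more gain reduction.

A, by 3.3 dB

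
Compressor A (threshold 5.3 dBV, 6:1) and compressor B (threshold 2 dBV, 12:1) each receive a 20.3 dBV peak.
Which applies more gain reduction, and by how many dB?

A: GR = 15 − 15/6 = 12.5 dB.
B: GR = 18.3 − 18.3/12 = 16.775 dB.
Difference: 4.275 dB in favour of B.

B, by 4.275 dB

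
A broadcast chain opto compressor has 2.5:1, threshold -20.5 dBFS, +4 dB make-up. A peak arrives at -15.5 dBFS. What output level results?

Overshoot: -15.5 − (-20.5) = 5 dB.
At 2.5:1 the overshoot is divided by 2.5, leaving 2 dB above threshold.
So the level is -20.5 + 2 = -18.5 dBFS; make-up adds 4 dB, giving -14.5 dBFS.

-14.5 dBFS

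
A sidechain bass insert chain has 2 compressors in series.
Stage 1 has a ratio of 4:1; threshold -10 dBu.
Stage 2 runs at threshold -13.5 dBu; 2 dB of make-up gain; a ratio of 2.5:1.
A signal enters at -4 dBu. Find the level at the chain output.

-9.5 dBu

Stage 1: 6 dB above -10 dBu, reduced 4:1 to 1.5 dB above → -8.5 dBu.
Stage 2: overshoot 5 dB → 5/2.5 = 2 dB → -11.5 dBu; +2 dB make-up → -9.5 dBu.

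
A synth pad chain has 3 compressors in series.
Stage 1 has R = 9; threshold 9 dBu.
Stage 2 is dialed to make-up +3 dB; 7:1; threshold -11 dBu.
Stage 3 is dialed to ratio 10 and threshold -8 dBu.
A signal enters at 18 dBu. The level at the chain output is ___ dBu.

Stage 1: overshoot 9 dB → 9/9 = 1 dB → 10 dBu.
Stage 2: overshoot 21 dB → 21/7 = 3 dB → -8 dBu; +3 dB make-up → -5 dBu.
Stage 3: -5 dBu is 3 dB over -8 dBu; at 10:1 that becomes 0.3 dB over, giving -7.7 dBu.

-7.7 dBu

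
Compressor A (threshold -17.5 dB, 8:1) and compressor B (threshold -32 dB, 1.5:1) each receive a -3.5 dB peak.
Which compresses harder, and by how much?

A: 14 dB over, compressed to 1.75 dB over, so 12.25 dB of GR.
B: 28.5 dB over, compressed to 19 dB over, so 9.5 dB of GR.
Difference: 2.75 dB in favour of A.

A, by 2.75 dB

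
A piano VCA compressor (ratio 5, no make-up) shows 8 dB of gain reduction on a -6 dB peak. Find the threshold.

-16 dB

Let T be the threshold. Output overshoot = (input overshoot)/R, so -14 − T = (-6 − T)/5.
5·(-14 − T) = -6 − T → 4·T = -70 − (-6) = -64.
T = -64/4 = -16 dB.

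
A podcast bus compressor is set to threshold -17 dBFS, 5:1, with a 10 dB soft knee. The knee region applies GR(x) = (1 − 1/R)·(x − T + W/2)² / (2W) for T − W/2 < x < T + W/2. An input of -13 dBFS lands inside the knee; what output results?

-16.24 dBFS

x − T + W/2 = -13 − (-17) + 5 = 9.
GR = (1 − 1/5) × 9² / 20 = 0.8 × 81 / 20 = 3.24 dB.
Output = -13 − 3.24 = -16.24 dBFS.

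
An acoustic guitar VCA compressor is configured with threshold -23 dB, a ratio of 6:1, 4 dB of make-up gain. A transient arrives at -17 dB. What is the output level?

The input is 6 dB above the -23 dB threshold.
The 6 dB excess becomes 1 dB after 6:1 reduction.
Output = -23 + 1 = -22 dB; make-up adds 4 dB, giving -18 dB.

-18 dB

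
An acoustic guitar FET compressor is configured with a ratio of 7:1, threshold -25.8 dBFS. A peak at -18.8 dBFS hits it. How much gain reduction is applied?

6 dB

The signal is 7 dB above threshold.
At 7:1, output sits 7/7 = 1 dB above threshold.
So the signal is attenuated by 7 − 1 = 6 dB.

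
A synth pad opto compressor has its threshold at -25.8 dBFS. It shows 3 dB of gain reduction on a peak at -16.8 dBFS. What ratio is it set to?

Input overshoot = -16.8 − (-25.8) = 9 dB.
Output overshoot = 9 − 3 = 6 dB.
Ratio = input overshoot / output overshoot = 9 / 6 = 1.5.

1.5:1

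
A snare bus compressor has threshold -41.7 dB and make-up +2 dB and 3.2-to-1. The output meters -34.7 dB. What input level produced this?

-25.7 dB

Stripping the +2 dB make-up gives -36.7 dB at the gain stage.
That's 5 dB above the -41.7 dB threshold.
Before 3.2:1 compression the overshoot was 5 × 3.2 = 16 dB, so input = -41.7 + 16 = -25.7 dB.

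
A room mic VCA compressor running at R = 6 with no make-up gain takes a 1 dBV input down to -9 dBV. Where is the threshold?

-11 dBV

Gain reduction = 1 − (-9) = 10 dB; output overshoot = GR / (R − 1) = 10 / 5 = 2 dB.
Threshold = output − output overshoot = -9 − 2 = -11 dBV.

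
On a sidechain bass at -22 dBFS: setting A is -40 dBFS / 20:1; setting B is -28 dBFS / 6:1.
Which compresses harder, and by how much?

A, by 12.1 dB

A: overshoot 18 dB → output overshoot 0.9 dB → GR 17.1 dB.
B: overshoot 6 dB → output overshoot 1 dB → GR 5 dB.
Difference: 12.1 dB in favour of A.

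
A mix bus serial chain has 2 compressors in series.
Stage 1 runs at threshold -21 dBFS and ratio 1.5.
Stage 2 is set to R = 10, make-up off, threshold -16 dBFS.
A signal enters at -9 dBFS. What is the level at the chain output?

-15.7 dBFS

Stage 1: -9 dBFS is 12 dB over -21 dBFS; at 1.5:1 that becomes 8 dB over, giving -13 dBFS.
Stage 2: overshoot 3 dB → 3/10 = 0.3 dB → -15.7 dBFS.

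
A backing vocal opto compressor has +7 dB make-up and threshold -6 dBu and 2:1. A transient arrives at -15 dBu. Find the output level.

-8 dBu

-15 dBu is 9 dB below the -6 dBu threshold, so no gain reduction is applied.
Make-up gain adds 7 dB: -15 + 7 = -8 dBu.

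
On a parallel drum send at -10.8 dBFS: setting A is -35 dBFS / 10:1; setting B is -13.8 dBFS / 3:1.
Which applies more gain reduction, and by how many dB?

A: GR = 24.2 − 24.2/10 = 21.78 dB.
B: GR = 3 − 3/3 = 2 dB.
Difference: 19.78 dB in favour of A.

A, by 19.78 dB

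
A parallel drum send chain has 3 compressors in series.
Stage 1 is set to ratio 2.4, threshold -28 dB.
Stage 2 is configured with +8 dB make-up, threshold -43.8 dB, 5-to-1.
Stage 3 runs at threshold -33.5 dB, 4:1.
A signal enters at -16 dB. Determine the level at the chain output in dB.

Stage 1: overshoot 12 dB → 12/2.4 = 5 dB → -23 dB.
Stage 2: -23 dB is 20.8 dB over -43.8 dB; at 5:1 that becomes 4.16 dB over, giving -39.64 dB; +8 dB make-up → -31.64 dB.
Stage 3: 1.86 dB above -33.5 dB, reduced 4:1 to 0.465 dB above → -33.035 dB.

-33.035 dB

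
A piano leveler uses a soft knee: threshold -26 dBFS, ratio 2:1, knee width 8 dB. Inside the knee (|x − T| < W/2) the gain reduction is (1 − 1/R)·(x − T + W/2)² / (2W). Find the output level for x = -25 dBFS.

-25.78125 dBFS

x − T + W/2 = -25 − (-26) + 4 = 5.
GR = (1 − 1/2) × 5² / 16 = 0.5 × 25 / 16 = 0.78125 dB.
Output = -25 − 0.78125 = -25.78125 dBFS.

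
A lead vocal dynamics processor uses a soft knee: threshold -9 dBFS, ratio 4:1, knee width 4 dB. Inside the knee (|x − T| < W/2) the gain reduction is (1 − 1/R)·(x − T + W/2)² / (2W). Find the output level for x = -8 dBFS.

x − T + W/2 = -8 − (-9) + 2 = 3.
GR = (1 − 1/4) × 3² / 8 = 0.75 × 9 / 8 = 0.84375 dB.
Output = -8 − 0.84375 = -8.84375 dBFS.

-8.84375 dBFS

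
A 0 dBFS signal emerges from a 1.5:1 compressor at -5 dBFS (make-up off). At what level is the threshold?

-15 dBFS

Let T be the threshold. Output overshoot = (input overshoot)/R, so -5 − T = (0 − T)/1.5.
1.5·(-5 − T) = 0 − T → 0.5·T = -7.5 − 0 = -7.5.
T = -7.5/0.5 = -15 dBFS.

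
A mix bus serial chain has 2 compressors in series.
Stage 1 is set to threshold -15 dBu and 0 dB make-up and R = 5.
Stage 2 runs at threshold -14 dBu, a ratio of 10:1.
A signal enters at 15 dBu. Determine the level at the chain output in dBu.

-13.5 dBu

Stage 1: 15 dBu is 30 dB over -15 dBu; at 5:1 that becomes 6 dB over, giving -9 dBu.
Stage 2: 5 dB above -14 dBu, reduced 10:1 to 0.5 dB above → -13.5 dBu.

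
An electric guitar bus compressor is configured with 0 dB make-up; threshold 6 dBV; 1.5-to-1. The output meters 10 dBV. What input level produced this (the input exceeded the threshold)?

Post-compression overshoot = 10 − 6 = 4 dB.
Before 1.5:1 compression the overshoot was 4 × 1.5 = 6 dB, so input = 6 + 6 = 12 dBV.

12 dBV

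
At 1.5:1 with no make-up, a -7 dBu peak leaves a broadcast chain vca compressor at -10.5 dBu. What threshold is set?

-17.5 dBu

Input is 10.5 dB above T (since output overshoot × R = input overshoot: (-10.5 − T)·1.5 = -7 − T gives T = -17.5 dBu).
Check: -17.5 + (-7 − (-17.5))/1.5 = -17.5 + 7 = -10.5 dBu. ✓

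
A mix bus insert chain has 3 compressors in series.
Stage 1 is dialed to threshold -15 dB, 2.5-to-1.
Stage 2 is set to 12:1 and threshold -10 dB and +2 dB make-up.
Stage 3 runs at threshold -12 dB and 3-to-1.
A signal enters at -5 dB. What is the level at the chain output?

-11 dB

Stage 1: 10 dB above -15 dB, reduced 2.5:1 to 4 dB above → -11 dB.
Stage 2: -11 dB ≤ -10 dB, so stage 2 doesn't engage; make-up brings it to -9 dB.
Stage 3: 3 dB above -12 dB, reduced 3:1 to 1 dB above → -11 dB.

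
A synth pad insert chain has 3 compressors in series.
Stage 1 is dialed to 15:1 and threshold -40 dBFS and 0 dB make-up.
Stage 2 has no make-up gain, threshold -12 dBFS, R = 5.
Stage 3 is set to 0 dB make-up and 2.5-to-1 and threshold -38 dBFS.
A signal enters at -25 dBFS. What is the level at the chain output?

Stage 1: -25 dBFS is 15 dB over -40 dBFS; at 15:1 that becomes 1 dB over, giving -39 dBFS.
Stage 2: -39 dBFS is at or below the -12 dBFS threshold — no compression; output -39 dBFS.
Stage 3: -39 dBFS is at or below the -38 dBFS threshold — no compression; output -39 dBFS.

-39 dBFS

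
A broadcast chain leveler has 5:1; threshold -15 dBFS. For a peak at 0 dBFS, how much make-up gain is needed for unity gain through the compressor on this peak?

12 dB

Overshoot 15 dB → 15/5 = 3 dB after compression, so the compressed level is -15 + 3 = -12 dBFS.
Make-up = target − compressed = 0 − (-12) = 12 dB.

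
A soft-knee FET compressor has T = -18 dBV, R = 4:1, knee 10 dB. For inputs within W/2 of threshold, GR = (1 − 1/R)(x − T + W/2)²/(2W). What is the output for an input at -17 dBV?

x − T + W/2 = -17 − (-18) + 5 = 6.
GR = (1 − 1/4) × 6² / 20 = 0.75 × 36 / 20 = 1.35 dB.
Output = -17 − 1.35 = -18.35 dBV.

-18.35 dBV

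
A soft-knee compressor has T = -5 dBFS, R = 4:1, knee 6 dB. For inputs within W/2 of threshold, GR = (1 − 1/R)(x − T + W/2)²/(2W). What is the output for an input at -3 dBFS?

x − T + W/2 = -3 − (-5) + 3 = 5.
GR = (1 − 1/4) × 5² / 12 = 0.75 × 25 / 12 = 1.5625 dB.
Output = -3 − 1.5625 = -4.5625 dBFS.

-4.5625 dBFS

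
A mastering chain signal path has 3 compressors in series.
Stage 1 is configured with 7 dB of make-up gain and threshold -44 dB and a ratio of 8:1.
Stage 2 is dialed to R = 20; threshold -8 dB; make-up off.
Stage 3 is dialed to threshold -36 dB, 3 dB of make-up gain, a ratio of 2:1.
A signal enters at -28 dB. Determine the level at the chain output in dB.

-32.5 dB

Stage 1: -28 dB is 16 dB over -44 dB; at 8:1 that becomes 2 dB over, giving -42 dB; +7 dB make-up → -35 dB.
Stage 2: -35 dB is at or below the -8 dB threshold — no compression; output -35 dB.
Stage 3: overshoot 1 dB → 1/2 = 0.5 dB → -35.5 dB; +3 dB make-up → -32.5 dB.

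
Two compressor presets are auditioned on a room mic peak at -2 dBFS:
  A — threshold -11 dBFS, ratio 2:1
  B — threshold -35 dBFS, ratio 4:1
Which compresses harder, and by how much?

B, by 20.25 dB

A: overshoot 9 dB → output overshoot 4.5 dB → GR 4.5 dB.
B: overshoot 33 dB → output overshoot 8.25 dB → GR 24.75 dB.
Difference: 20.25 dB in favour of B.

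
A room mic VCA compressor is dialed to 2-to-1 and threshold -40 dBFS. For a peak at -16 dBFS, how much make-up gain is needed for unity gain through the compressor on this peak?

12 dB

Overshoot 24 dB → 24/2 = 12 dB after compression, so the compressed level is -40 + 12 = -28 dBFS.
Make-up = target − compressed = -16 − (-28) = 12 dB.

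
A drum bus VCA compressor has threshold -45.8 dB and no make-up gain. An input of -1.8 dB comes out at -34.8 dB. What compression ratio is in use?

Input overshoot = -1.8 − (-45.8) = 44 dB; output overshoot = -34.8 − (-45.8) = 11 dB.
Ratio = 44 / 11 = 4.

4:1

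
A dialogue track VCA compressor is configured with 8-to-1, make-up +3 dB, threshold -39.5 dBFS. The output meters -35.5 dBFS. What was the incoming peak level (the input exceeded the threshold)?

-31.5 dBFS

Remove make-up: -35.5 − 3 = -38.5 dBFS.
The compressed level sits -38.5 − (-39.5) = 1 dB over threshold.
Before 8:1 compression the overshoot was 1 × 8 = 8 dB, so input = -39.5 + 8 = -31.5 dBFS.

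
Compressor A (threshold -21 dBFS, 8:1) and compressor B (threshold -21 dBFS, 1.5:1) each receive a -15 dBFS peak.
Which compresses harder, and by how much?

A, by 3.25 dB

A: GR = 6 − 6/8 = 5.25 dB.
B: GR = 6 − 6/1.5 = 2 dB.
Difference: 3.25 dB in favour of A.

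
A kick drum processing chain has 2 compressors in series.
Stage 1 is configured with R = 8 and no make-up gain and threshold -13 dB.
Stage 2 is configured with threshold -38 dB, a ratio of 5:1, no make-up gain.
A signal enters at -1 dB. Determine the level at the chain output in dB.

Stage 1: overshoot 12 dB → 12/8 = 1.5 dB → -11.5 dB.
Stage 2: -11.5 dB is 26.5 dB over -38 dB; at 5:1 that becomes 5.3 dB over, giving -32.7 dB.

-32.7 dB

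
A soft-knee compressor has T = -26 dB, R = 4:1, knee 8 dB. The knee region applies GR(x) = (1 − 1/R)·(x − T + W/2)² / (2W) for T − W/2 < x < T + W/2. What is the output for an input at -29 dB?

-29.046875 dB

x − T + W/2 = -29 − (-26) + 4 = 1.
GR = (1 − 1/4) × 1² / 16 = 0.75 × 1 / 16 = 0.046875 dB.
Output = -29 − 0.046875 = -29.046875 dB.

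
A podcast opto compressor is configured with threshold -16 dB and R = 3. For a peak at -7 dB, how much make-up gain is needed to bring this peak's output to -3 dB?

The peak compresses to -16 + 9/3 = -13 dB.
To reach -3 dB requires -3 − (-13) = 10 dB of make-up.

10 dB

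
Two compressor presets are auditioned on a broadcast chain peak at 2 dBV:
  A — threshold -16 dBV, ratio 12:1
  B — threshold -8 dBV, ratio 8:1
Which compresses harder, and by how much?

A: GR = 18 − 18/12 = 16.5 dB.
B: GR = 10 − 10/8 = 8.75 dB.
A reduces 7.75 dB more.

A, by 7.75 dB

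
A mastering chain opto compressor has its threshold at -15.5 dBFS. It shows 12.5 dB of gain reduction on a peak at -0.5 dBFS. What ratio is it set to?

6:1

Input overshoot = -0.5 − (-15.5) = 15 dB.
Output overshoot = 15 − 12.5 = 2.5 dB.
Ratio = input overshoot / output overshoot = 15 / 2.5 = 6.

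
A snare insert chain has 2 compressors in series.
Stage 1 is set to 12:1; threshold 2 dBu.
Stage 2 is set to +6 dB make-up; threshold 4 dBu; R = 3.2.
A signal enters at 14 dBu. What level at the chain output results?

Stage 1: 12 dB above 2 dBu, reduced 12:1 to 1 dB above → 3 dBu.
Stage 2: below threshold (3 ≤ 4); passes unchanged; make-up brings it to 9 dBu.

9 dBu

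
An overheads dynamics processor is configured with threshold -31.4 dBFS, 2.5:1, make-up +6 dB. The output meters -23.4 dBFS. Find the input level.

-26.4 dBFS

Stripping the +6 dB make-up gives -29.4 dBFS at the gain stage.
The compressed level sits -29.4 − (-31.4) = 2 dB over threshold.
Undo the ratio: input overshoot = 2 × 2.5 = 5 dB, giving input = -26.4 dBFS.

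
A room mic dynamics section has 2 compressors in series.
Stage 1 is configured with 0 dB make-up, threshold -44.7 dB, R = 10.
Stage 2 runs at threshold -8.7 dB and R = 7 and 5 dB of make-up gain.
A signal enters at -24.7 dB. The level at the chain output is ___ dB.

Stage 1: -24.7 dB is 20 dB over -44.7 dB; at 10:1 that becomes 2 dB over, giving -42.7 dB.
Stage 2: -42.7 dB is at or below the -8.7 dB threshold — no compression; make-up brings it to -37.7 dB.

-37.7 dB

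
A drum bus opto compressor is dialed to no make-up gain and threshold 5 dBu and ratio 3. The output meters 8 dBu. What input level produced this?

Post-compression overshoot = 8 − 5 = 3 dB.
Input overshoot = R × output overshoot = 9 dB → input = 5 + 9 = 14 dBu.

14 dBu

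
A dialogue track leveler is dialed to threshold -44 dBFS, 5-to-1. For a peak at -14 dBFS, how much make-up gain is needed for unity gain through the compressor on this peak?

Without make-up, output = threshold + overshoot/5 = -44 + 6 = -38 dBFS.
Gap to target: 24 dB.

24 dB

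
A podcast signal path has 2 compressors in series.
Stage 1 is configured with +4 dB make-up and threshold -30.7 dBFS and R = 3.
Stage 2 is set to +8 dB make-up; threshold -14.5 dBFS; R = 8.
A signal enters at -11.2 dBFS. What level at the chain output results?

Stage 1: -11.2 dBFS is 19.5 dB over -30.7 dBFS; at 3:1 that becomes 6.5 dB over, giving -24.2 dBFS; +4 dB make-up → -20.2 dBFS.
Stage 2: below threshold (-20.2 ≤ -14.5); passes unchanged; make-up brings it to -12.2 dBFS.

-12.2 dBFS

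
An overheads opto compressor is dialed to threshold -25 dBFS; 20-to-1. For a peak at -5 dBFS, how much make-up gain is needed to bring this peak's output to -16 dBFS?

8 dB

Without make-up, output = threshold + overshoot/20 = -25 + 1 = -24 dBFS.
Gap to target: 8 dB.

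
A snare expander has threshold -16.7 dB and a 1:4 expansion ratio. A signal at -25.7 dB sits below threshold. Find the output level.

Undershoot = (-16.7) − (-25.7) = 9 dB.
At 1:4, that expands to 36 dB under threshold.
Output = -16.7 − 36 = -52.7 dB.

-52.7 dB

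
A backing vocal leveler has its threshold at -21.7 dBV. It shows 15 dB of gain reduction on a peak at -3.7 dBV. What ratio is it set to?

Input overshoot = -3.7 − (-21.7) = 18 dB.
Output overshoot = 18 − 15 = 3 dB.
Ratio = input overshoot / output overshoot = 18 / 3 = 6.

6:1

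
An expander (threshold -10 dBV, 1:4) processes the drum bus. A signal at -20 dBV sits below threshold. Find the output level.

-50 dBV

Below threshold, a 1:4 expander applies gain = (4−1)×(T − x) of attenuation.
(4−1) × 10 = 30 dB, so output = -20 − 30 = -50 dBV.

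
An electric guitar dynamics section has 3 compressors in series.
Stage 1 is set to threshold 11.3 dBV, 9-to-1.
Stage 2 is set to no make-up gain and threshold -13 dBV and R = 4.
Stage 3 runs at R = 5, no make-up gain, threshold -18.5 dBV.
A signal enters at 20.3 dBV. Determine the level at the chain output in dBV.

-16.135 dBV

Stage 1: overshoot 9 dB → 9/9 = 1 dB → 12.3 dBV.
Stage 2: 25.3 dB above -13 dBV, reduced 4:1 to 6.325 dB above → -6.675 dBV.
Stage 3: 11.825 dB above -18.5 dBV, reduced 5:1 to 2.365 dB above → -16.135 dBV.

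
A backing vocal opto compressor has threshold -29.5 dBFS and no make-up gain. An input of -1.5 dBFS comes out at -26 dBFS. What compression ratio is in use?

8:1

Input overshoot = -1.5 − (-29.5) = 28 dB; output overshoot = -26 − (-29.5) = 3.5 dB.
Ratio = 28 / 3.5 = 8.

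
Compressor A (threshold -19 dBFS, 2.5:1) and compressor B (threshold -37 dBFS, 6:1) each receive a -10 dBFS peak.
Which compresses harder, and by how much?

A: GR = 9 − 9/2.5 = 5.4 dB.
B: GR = 27 − 27/6 = 22.5 dB.
Difference: 17.1 dB in favour of B.

B, by 17.1 dB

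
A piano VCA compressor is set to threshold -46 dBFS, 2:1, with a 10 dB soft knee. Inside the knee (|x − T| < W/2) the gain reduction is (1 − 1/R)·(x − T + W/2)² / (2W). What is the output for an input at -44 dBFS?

x − T + W/2 = -44 − (-46) + 5 = 7.
GR = (1 − 1/2) × 7² / 20 = 0.5 × 49 / 20 = 1.225 dB.
Output = -44 − 1.225 = -45.225 dBFS.

-45.225 dBFS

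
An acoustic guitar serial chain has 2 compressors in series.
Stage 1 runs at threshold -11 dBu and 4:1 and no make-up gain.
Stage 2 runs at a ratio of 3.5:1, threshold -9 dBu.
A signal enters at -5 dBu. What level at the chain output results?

Stage 1: overshoot 6 dB → 6/4 = 1.5 dB → -9.5 dBu.
Stage 2: below threshold (-9.5 ≤ -9); passes unchanged; output -9.5 dBu.

-9.5 dBu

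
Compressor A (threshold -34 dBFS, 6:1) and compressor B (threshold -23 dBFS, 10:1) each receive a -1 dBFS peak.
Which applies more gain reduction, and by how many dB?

A, by 7.7 dB

A: GR = 33 − 33/6 = 27.5 dB.
B: GR = 22 − 22/10 = 19.8 dB.
A applies 7.7 dB more gain reduction.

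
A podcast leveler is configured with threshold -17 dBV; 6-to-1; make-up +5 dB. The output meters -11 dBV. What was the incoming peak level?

-11 dBV

Stripping the +5 dB make-up gives -16 dBV at the gain stage.
The compressed level sits -16 − (-17) = 1 dB over threshold.
Before 6:1 compression the overshoot was 1 × 6 = 6 dB, so input = -17 + 6 = -11 dBV.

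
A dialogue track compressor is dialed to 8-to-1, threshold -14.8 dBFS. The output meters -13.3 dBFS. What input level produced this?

-2.8 dBFS

That's 1.5 dB above the -14.8 dBFS threshold.
Undo the ratio: input overshoot = 1.5 × 8 = 12 dB, giving input = -2.8 dBFS.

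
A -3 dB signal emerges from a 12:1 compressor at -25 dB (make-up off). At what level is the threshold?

-27 dB

Input is 24 dB above T (since output overshoot × R = input overshoot: (-25 − T)·12 = -3 − T gives T = -27 dB).
Check: -27 + (-3 − (-27))/12 = -27 + 2 = -25 dB. ✓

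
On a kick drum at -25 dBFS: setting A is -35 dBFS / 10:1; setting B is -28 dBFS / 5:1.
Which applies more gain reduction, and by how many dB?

A, by 6.6 dB

A: 10 dB over, compressed to 1 dB over, so 9 dB of GR.
B: 3 dB over, compressed to 0.6 dB over, so 2.4 dB of GR.
Difference: 6.6 dB in favour of A.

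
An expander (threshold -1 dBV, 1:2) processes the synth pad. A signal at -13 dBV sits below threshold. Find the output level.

-25 dBV

The input is 12 dB below the -1 dBV threshold.
A 1:2 expander multiplies undershoot by 2: 12 × 2 = 24 dB below threshold.
Output = -1 − 24 = -25 dBV.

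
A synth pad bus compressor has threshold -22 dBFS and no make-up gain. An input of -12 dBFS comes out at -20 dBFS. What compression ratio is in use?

5:1

Input overshoot = -12 − (-22) = 10 dB; output overshoot = -20 − (-22) = 2 dB.
Ratio = 10 / 2 = 5.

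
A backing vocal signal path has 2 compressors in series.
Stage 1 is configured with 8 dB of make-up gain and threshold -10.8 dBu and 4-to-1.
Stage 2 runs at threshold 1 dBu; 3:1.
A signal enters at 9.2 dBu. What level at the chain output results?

1.4 dBu

Stage 1: overshoot 20 dB → 20/4 = 5 dB → -5.8 dBu; +8 dB make-up → 2.2 dBu.
Stage 2: overshoot 1.2 dB → 1.2/3 = 0.4 dB → 1.4 dBu.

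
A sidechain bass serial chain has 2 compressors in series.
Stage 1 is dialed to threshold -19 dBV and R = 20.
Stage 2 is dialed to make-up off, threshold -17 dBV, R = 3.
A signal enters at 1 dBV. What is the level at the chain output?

Stage 1: 1 dBV is 20 dB over -19 dBV; at 20:1 that becomes 1 dB over, giving -18 dBV.
Stage 2: below threshold (-18 ≤ -17); passes unchanged; output -18 dBV.

-18 dBV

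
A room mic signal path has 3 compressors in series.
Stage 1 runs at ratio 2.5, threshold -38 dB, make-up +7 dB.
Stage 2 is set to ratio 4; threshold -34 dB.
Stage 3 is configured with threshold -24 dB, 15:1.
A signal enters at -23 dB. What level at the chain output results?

-31.75 dB

Stage 1: 15 dB above -38 dB, reduced 2.5:1 to 6 dB above → -32 dB; +7 dB make-up → -25 dB.
Stage 2: overshoot 9 dB → 9/4 = 2.25 dB → -31.75 dB.
Stage 3: -31.75 dB is at or below the -24 dB threshold — no compression; output -31.75 dB.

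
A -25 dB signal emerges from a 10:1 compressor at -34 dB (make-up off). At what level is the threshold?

Gain reduction = -25 − (-34) = 9 dB; output overshoot = GR / (R − 1) = 9 / 9 = 1 dB.
Threshold = output − output overshoot = -34 − 1 = -35 dB.

-35 dB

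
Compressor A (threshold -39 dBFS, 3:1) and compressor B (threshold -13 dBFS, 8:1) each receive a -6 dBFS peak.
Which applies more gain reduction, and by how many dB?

A, by 15.875 dB

A: GR = 33 − 33/3 = 22 dB.
B: GR = 7 − 7/8 = 6.125 dB.
A applies 15.875 dB more gain reduction.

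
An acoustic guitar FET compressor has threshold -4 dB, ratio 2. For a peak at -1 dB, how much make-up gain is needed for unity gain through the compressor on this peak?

Without make-up, output = threshold + overshoot/2 = -4 + 1.5 = -2.5 dB.
Gap to target: 1.5 dB.

1.5 dB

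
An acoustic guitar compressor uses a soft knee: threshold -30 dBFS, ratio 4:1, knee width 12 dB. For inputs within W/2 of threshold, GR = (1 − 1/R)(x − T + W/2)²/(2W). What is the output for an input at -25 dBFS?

-28.78125 dBFS

x − T + W/2 = -25 − (-30) + 6 = 11.
GR = (1 − 1/4) × 11² / 24 = 0.75 × 121 / 24 = 3.78125 dB.
Output = -25 − 3.78125 = -28.78125 dBFS.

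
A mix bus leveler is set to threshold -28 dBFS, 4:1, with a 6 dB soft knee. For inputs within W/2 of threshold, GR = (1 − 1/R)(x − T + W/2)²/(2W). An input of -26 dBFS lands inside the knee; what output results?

x − T + W/2 = -26 − (-28) + 3 = 5.
GR = (1 − 1/4) × 5² / 12 = 0.75 × 25 / 12 = 1.5625 dB.
Output = -26 − 1.5625 = -27.5625 dBFS.

-27.5625 dBFS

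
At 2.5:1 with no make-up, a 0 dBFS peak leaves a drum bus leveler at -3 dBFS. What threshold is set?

-5 dBFS

Input is 5 dB above T (since output overshoot × R = input overshoot: (-3 − T)·2.5 = 0 − T gives T = -5 dBFS).
Check: -5 + (0 − (-5))/2.5 = -5 + 2 = -3 dBFS. ✓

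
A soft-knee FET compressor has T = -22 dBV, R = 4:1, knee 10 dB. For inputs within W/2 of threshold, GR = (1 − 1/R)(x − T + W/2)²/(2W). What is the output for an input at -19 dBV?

x − T + W/2 = -19 − (-22) + 5 = 8.
GR = (1 − 1/4) × 8² / 20 = 0.75 × 64 / 20 = 2.4 dB.
Output = -19 − 2.4 = -21.4 dBV.

-21.4 dBV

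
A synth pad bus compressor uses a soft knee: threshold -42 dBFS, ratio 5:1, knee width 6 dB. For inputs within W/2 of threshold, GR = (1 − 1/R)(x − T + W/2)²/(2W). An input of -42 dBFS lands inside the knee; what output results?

x − T + W/2 = -42 − (-42) + 3 = 3.
GR = (1 − 1/5) × 3² / 12 = 0.8 × 9 / 12 = 0.6 dB.
Output = -42 − 0.6 = -42.6 dBFS.

-42.6 dBFS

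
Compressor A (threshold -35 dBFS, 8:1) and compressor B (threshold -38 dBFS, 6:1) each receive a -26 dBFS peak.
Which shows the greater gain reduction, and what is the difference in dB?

A: GR = 9 − 9/8 = 7.875 dB.
B: GR = 12 − 12/6 = 10 dB.
B applies 2.125 dB more gain reduction.

B, by 2.125 dB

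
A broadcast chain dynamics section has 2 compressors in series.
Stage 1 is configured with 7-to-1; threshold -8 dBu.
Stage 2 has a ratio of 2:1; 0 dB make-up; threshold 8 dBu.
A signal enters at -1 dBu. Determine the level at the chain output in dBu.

Stage 1: 7 dB above -8 dBu, reduced 7:1 to 1 dB above → -7 dBu.
Stage 2: -7 dBu ≤ 8 dBu, so stage 2 doesn't engage; output -7 dBu.

-7 dBu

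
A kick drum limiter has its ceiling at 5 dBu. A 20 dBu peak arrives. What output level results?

At ∞:1, everything above 5 dBu is held at the ceiling.

5 dBu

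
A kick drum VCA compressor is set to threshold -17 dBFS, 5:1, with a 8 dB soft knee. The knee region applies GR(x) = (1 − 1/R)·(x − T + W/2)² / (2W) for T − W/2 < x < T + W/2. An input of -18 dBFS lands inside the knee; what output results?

-18.45 dBFS

x − T + W/2 = -18 − (-17) + 4 = 3.
GR = (1 − 1/5) × 3² / 16 = 0.8 × 9 / 16 = 0.45 dB.
Output = -18 − 0.45 = -18.45 dBFS.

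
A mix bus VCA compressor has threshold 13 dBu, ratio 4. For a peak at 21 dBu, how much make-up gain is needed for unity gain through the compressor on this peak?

6 dB

The peak compresses to 13 + 8/4 = 15 dBu.
To reach 21 dBu requires 21 − 15 = 6 dB of make-up.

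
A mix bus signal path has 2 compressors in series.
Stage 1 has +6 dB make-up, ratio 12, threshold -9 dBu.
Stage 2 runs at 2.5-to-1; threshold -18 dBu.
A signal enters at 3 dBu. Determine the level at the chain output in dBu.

-11.6 dBu

Stage 1: 12 dB above -9 dBu, reduced 12:1 to 1 dB above → -8 dBu; +6 dB make-up → -2 dBu.
Stage 2: -2 dBu is 16 dB over -18 dBu; at 2.5:1 that becomes 6.4 dB over, giving -11.6 dBu.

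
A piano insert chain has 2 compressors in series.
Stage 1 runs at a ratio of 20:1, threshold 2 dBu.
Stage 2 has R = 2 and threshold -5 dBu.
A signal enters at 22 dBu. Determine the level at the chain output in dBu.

Stage 1: 20 dB above 2 dBu, reduced 20:1 to 1 dB above → 3 dBu.
Stage 2: 3 dBu is 8 dB over -5 dBu; at 2:1 that becomes 4 dB over, giving -1 dBu.

-1 dBu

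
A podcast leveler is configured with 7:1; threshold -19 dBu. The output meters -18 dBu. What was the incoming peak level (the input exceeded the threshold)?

-12 dBu

That's 1 dB above the -19 dBu threshold.
Input overshoot = R × output overshoot = 7 dB → input = -19 + 7 = -12 dBu.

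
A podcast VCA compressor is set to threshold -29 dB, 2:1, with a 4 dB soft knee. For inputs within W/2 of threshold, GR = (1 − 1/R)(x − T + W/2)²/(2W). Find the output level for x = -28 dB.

-28.5625 dB

x − T + W/2 = -28 − (-29) + 2 = 3.
GR = (1 − 1/2) × 3² / 8 = 0.5 × 9 / 8 = 0.5625 dB.
Output = -28 − 0.5625 = -28.5625 dB.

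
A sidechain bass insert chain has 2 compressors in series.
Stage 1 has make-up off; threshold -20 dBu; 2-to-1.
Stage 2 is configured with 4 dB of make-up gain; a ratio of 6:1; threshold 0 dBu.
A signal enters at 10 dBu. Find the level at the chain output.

Stage 1: 30 dB above -20 dBu, reduced 2:1 to 15 dB above → -5 dBu.
Stage 2: below threshold (-5 ≤ 0); passes unchanged; make-up brings it to -1 dBu.

-1 dBu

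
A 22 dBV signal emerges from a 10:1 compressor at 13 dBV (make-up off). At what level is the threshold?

12 dBV

Gain reduction = 22 − 13 = 9 dB; output overshoot = GR / (R − 1) = 9 / 9 = 1 dB.
Threshold = output − output overshoot = 13 − 1 = 12 dBV.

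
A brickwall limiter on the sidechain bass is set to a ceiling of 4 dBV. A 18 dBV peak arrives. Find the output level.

The limiter clamps the peak to its 4 dBV ceiling.

4 dBV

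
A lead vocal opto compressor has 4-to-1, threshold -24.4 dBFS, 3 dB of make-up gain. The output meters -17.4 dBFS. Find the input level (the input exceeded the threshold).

Remove make-up: -17.4 − 3 = -20.4 dBFS.
The compressed level sits -20.4 − (-24.4) = 4 dB over threshold.
Input overshoot = R × output overshoot = 16 dB → input = -24.4 + 16 = -8.4 dBFS.

-8.4 dBFS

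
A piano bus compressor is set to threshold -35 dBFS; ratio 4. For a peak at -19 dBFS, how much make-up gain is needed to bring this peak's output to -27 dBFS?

Overshoot 16 dB → 16/4 = 4 dB after compression, so the compressed level is -35 + 4 = -31 dBFS.
Make-up = target − compressed = -27 − (-31) = 4 dB.

4 dB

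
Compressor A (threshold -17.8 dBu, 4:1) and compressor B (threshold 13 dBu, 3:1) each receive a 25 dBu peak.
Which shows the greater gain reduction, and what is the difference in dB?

A: GR = 42.8 − 42.8/4 = 32.1 dB.
B: GR = 12 − 12/3 = 8 dB.
A reduces 24.1 dB more.

A, by 24.1 dB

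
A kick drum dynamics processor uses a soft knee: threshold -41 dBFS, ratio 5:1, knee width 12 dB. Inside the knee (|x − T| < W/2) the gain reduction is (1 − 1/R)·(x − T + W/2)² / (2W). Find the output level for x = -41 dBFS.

x − T + W/2 = -41 − (-41) + 6 = 6.
GR = (1 − 1/5) × 6² / 24 = 0.8 × 36 / 24 = 1.2 dB.
Output = -41 − 1.2 = -42.2 dBFS.

-42.2 dBFS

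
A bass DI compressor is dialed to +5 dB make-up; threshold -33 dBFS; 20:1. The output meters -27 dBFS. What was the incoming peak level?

-13 dBFS

Remove make-up: -27 − 5 = -32 dBFS.
The compressed level sits -32 − (-33) = 1 dB over threshold.
Before 20:1 compression the overshoot was 1 × 20 = 20 dB, so input = -33 + 20 = -13 dBFS.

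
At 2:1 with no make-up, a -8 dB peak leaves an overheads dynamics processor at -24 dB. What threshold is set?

-40 dB

Gain reduction = -8 − (-24) = 16 dB; output overshoot = GR / (R − 1) = 16 / 1 = 16 dB.
Threshold = output − output overshoot = -24 − 16 = -40 dB.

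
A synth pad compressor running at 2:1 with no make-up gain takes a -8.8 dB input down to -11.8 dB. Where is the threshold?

Input is 6 dB above T (since output overshoot × R = input overshoot: (-11.8 − T)·2 = -8.8 − T gives T = -14.8 dB).
Check: -14.8 + (-8.8 − (-14.8))/2 = -14.8 + 3 = -11.8 dB. ✓

-14.8 dB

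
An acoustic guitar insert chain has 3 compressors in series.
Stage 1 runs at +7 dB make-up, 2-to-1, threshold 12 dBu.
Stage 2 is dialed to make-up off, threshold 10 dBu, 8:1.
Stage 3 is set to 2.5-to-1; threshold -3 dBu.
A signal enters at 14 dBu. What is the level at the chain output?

Stage 1: 2 dB above 12 dBu, reduced 2:1 to 1 dB above → 13 dBu; +7 dB make-up → 20 dBu.
Stage 2: overshoot 10 dB → 10/8 = 1.25 dB → 11.25 dBu.
Stage 3: 14.25 dB above -3 dBu, reduced 2.5:1 to 5.7 dB above → 2.7 dBu.

2.7 dBu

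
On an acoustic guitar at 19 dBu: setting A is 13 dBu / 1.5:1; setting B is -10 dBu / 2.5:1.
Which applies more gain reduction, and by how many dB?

B, by 15.4 dB

A: 6 dB over, compressed to 4 dB over, so 2 dB of GR.
B: 29 dB over, compressed to 11.6 dB over, so 17.4 dB of GR.
Difference: 15.4 dB in favour of B.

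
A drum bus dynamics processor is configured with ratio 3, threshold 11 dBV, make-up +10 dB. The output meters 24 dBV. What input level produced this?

20 dBV

Stripping the +10 dB make-up gives 14 dBV at the gain stage.
The compressed level sits 14 − 11 = 3 dB over threshold.
Input overshoot = R × output overshoot = 9 dB → input = 11 + 9 = 20 dBV.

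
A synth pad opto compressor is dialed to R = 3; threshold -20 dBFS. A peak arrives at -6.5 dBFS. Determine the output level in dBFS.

The input is 13.5 dB above the -20 dBFS threshold.
At 3:1 the overshoot is divided by 3, leaving 4.5 dB above threshold.
So the level is -20 + 4.5 = -15.5 dBFS.

-15.5 dBFS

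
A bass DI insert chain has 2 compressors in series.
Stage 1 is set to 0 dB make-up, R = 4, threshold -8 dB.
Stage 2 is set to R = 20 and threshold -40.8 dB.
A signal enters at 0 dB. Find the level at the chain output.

-39.06 dB

Stage 1: 8 dB above -8 dB, reduced 4:1 to 2 dB above → -6 dB.
Stage 2: 34.8 dB above -40.8 dB, reduced 20:1 to 1.74 dB above → -39.06 dB.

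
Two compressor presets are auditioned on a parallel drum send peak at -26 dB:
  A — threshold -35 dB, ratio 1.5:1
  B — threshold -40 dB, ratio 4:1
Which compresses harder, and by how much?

B, by 7.5 dB

A: GR = 9 − 9/1.5 = 3 dB.
B: GR = 14 − 14/4 = 10.5 dB.
B reduces 7.5 dB more.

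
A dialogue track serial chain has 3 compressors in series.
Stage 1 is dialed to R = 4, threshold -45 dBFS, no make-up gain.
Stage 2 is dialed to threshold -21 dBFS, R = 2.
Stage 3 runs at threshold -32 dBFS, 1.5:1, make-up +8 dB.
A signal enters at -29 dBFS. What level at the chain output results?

-33 dBFS

Stage 1: overshoot 16 dB → 16/4 = 4 dB → -41 dBFS.
Stage 2: -41 dBFS is at or below the -21 dBFS threshold — no compression; output -41 dBFS.
Stage 3: below threshold (-41 ≤ -32); passes unchanged; make-up brings it to -33 dBFS.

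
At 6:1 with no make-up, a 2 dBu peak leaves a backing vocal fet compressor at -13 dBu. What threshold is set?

Let T be the threshold. Output overshoot = (input overshoot)/R, so -13 − T = (2 − T)/6.
6·(-13 − T) = 2 − T → 5·T = -78 − 2 = -80.
T = -80/5 = -16 dBu.

-16 dBu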